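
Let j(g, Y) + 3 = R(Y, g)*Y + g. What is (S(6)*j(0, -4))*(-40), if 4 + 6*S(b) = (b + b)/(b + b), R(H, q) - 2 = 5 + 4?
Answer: -940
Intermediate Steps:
R(H, q) = 11 (R(H, q) = 2 + (5 + 4) = 2 + 9 = 11)
S(b) = -½ (S(b) = -⅔ + ((b + b)/(b + b))/6 = -⅔ + ((2*b)/((2*b)))/6 = -⅔ + ((2*b)*(1/(2*b)))/6 = -⅔ + (⅙)*1 = -⅔ + ⅙ = -½)
j(g, Y) = -3 + g + 11*Y (j(g, Y) = -3 + (11*Y + g) = -3 + (g + 11*Y) = -3 + g + 11*Y)
(S(6)*j(0, -4))*(-40) = -(-3 + 0 + 11*(-4))/2*(-40) = -(-3 + 0 - 44)/2*(-40) = -½*(-47)*(-40) = (47/2)*(-40) = -940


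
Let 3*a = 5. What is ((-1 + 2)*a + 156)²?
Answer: 223729/9 ≈ 24859.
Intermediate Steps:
a = 5/3 (a = (⅓)*5 = 5/3 ≈ 1.6667)
((-1 + 2)*a + 156)² = ((-1 + 2)*(5/3) + 156)² = (1*(5/3) + 156)² = (5/3 + 156)² = (473/3)² = 223729/9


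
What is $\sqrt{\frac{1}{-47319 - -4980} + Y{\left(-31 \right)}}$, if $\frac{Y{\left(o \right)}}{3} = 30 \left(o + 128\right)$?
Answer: $\frac{\sqrt{15649318697991}}{42339} \approx 93.434$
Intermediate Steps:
$Y{\left(o \right)} = 11520 + 90 o$ ($Y{\left(o \right)} = 3 \cdot 30 \left(o + 128\right) = 3 \cdot 30 \left(128 + o\right) = 3 \left(3840 + 30 o\right) = 11520 + 90 o$)
$\sqrt{\frac{1}{-47319 - -4980} + Y{\left(-31 \right)}} = \sqrt{\frac{1}{-47319 - -4980} + \left(11520 + 90 \left(-31\right)\right)} = \sqrt{\frac{1}{-47319 + \left(-10679 + 15659\right)} + \left(11520 - 2790\right)} = \sqrt{\frac{1}{-47319 + 4980} + 8730} = \sqrt{\frac{1}{-42339} + 8730} = \sqrt{- \frac{1}{42339} + 8730} = \sqrt{\frac{369619469}{42339}} = \frac{\sqrt{15649318697991}}{42339}$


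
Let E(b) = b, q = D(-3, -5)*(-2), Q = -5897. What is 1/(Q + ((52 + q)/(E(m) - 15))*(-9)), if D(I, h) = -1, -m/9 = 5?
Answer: -10/58889 ≈ -0.00016981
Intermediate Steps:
m = -45 (m = -9*5 = -45)
q = 2 (q = -1*(-2) = 2)
1/(Q + ((52 + q)/(E(m) - 15))*(-9)) = 1/(-5897 + ((52 + 2)/(-45 - 15))*(-9)) = 1/(-5897 + (54/(-60))*(-9)) = 1/(-5897 + (54*(-1/60))*(-9)) = 1/(-5897 - 9/10*(-9)) = 1/(-5897 + 81/10) = 1/(-58889/10) = -10/58889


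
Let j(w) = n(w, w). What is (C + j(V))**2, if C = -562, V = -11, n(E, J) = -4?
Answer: 320356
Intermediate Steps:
j(w) = -4
(C + j(V))**2 = (-562 - 4)**2 = (-566)**2 = 320356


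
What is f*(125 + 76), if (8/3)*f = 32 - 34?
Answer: -603/4 ≈ -150.75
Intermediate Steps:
f = -¾ (f = 3*(32 - 34)/8 = (3/8)*(-2) = -¾ ≈ -0.75000)
f*(125 + 76) = -3*(125 + 76)/4 = -¾*201 = -603/4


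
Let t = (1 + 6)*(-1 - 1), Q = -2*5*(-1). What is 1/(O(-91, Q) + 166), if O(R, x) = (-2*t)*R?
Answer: -1/2382 ≈ -0.00041982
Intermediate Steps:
Q = 10 (Q = -10*(-1) = 10)
t = -14 (t = 7*(-2) = -14)
O(R, x) = 28*R (O(R, x) = (-2*(-14))*R = 28*R)
1/(O(-91, Q) + 166) = 1/(28*(-91) + 166) = 1/(-2548 + 166) = 1/(-2382) = -1/2382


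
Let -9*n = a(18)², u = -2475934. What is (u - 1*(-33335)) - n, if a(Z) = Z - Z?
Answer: -2442599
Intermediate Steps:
a(Z) = 0
n = 0 (n = -⅑*0² = -⅑*0 = 0)
(u - 1*(-33335)) - n = (-2475934 - 1*(-33335)) - 1*0 = (-2475934 + 33335) + 0 = -2442599 + 0 = -2442599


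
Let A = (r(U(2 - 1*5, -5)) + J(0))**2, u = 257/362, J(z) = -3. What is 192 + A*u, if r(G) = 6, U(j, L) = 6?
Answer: 71817/362 ≈ 198.39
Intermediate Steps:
u = 257/362 (u = 257*(1/362) = 257/362 ≈ 0.70994)
A = 9 (A = (6 - 3)**2 = 3**2 = 9)
192 + A*u = 192 + 9*(257/362) = 192 + 2313/362 = 71817/362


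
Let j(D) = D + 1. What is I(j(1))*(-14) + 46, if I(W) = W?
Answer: 18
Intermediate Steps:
j(D) = 1 + D
I(j(1))*(-14) + 46 = (1 + 1)*(-14) + 46 = 2*(-14) + 46 = -28 + 46 = 18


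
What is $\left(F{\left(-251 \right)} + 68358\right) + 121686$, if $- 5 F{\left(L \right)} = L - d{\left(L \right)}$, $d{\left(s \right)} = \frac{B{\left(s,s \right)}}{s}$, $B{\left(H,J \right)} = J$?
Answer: $\frac{950472}{5} \approx 1.9009 \cdot 10^{5}$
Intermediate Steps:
$d{\left(s \right)} = 1$ ($d{\left(s \right)} = \frac{s}{s} = 1$)
$F{\left(L \right)} = \frac{1}{5} - \frac{L}{5}$ ($F{\left(L \right)} = - \frac{L - 1}{5} = - \frac{-1 + L}{5} = \frac{1}{5} - \frac{L}{5}$)
$\left(F{\left(-251 \right)} + 68358\right) + 121686 = \left(\left(\frac{1}{5} - - \frac{251}{5}\right) + 68358\right) + 121686 = \left(\left(\frac{1}{5} + \frac{251}{5}\right) + 68358\right) + 121686 = \left(\frac{252}{5} + 68358\right) + 121686 = \frac{342042}{5} + 121686 = \frac{950472}{5}$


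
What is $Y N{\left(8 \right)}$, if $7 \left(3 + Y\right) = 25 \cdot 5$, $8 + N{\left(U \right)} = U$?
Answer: $0$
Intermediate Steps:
$N{\left(U \right)} = -8 + U$
$Y = \frac{104}{7}$ ($Y = -3 + \frac{25 \cdot 5}{7} = -3 + \frac{1}{7} \cdot 125 = -3 + \frac{125}{7} = \frac{104}{7} \approx 14.857$)
$Y N{\left(8 \right)} = \frac{104 \left(-8 + 8\right)}{7} = \frac{104}{7} \cdot 0 = 0$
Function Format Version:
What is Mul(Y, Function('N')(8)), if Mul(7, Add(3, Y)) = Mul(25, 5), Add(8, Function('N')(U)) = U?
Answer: 0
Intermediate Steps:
Function('N')(U) = Add(-8, U)
Y = Rational(104, 7) (Y = Add(-3, Mul(Rational(1, 7), Mul(25, 5))) = Add(-3, Mul(Rational(1, 7), 125)) = Add(-3, Rational(125, 7)) = Rational(104, 7) ≈ 14.857)
Mul(Y, Function('N')(8)) = Mul(Rational(104, 7), Add(-8, 8)) = Mul(Rational(104, 7), 0) = 0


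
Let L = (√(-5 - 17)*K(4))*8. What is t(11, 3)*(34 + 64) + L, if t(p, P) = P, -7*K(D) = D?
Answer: 294 - 32*I*√22/7 ≈ 294.0 - 21.442*I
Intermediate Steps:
K(D) = -D/7
L = -32*I*√22/7 (L = (√(-5 - 17)*(-⅐*4))*8 = (√(-22)*(-4/7))*8 = ((I*√22)*(-4/7))*8 = -4*I*√22/7*8 = -32*I*√22/7 ≈ -21.442*I)
t(11, 3)*(34 + 64) + L = 3*(34 + 64) - 32*I*√22/7 = 3*98 - 32*I*√22/7 = 294 - 32*I*√22/7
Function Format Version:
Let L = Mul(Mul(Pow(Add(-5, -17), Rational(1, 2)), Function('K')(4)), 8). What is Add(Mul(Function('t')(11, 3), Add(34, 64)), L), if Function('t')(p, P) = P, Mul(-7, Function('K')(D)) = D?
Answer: Add(294, Mul(Rational(-32, 7), I, Pow(22, Rational(1, 2)))) ≈ Add(294.00, Mul(-21.442, I))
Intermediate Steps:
Function('K')(D) = Mul(Rational(-1, 7), D)
L = Mul(Rational(-32, 7), I, Pow(22, Rational(1, 2))) (L = Mul(Mul(Pow(Add(-5, -17), Rational(1, 2)), Mul(Rational(-1, 7), 4)), 8) = Mul(Mul(Pow(-22, Rational(1, 2)), Rational(-4, 7)), 8) = Mul(Mul(Mul(I, Pow(22, Rational(1, 2))), Rational(-4, 7)), 8) = Mul(Mul(Rational(-4, 7), I, Pow(22, Rational(1, 2))), 8) = Mul(Rational(-32, 7), I, Pow(22, Rational(1, 2))) ≈ Mul(-21.442, I))
Add(Mul(Function('t')(11, 3), Add(34, 64)), L) = Add(Mul(3, Add(34, 64)), Mul(Rational(-32, 7), I, Pow(22, Rational(1, 2)))) = Add(Mul(3, 98), Mul(Rational(-32, 7), I, Pow(22, Rational(1, 2)))) = Add(294, Mul(Rational(-32, 7), I, Pow(22, Rational(1, 2))))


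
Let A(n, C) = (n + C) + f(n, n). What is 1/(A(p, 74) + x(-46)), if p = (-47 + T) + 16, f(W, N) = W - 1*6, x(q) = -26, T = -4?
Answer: -1/28 ≈ -0.035714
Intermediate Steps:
f(W, N) = -6 + W (f(W, N) = W - 6 = -6 + W)
p = -35 (p = (-47 - 4) + 16 = -51 + 16 = -35)
A(n, C) = -6 + C + 2*n (A(n, C) = (n + C) + (-6 + n) = (C + n) + (-6 + n) = -6 + C + 2*n)
1/(A(p, 74) + x(-46)) = 1/((-6 + 74 + 2*(-35)) - 26) = 1/((-6 + 74 - 70) - 26) = 1/(-2 - 26) = 1/(-28) = -1/28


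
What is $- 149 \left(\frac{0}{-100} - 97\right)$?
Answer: $14453$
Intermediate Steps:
$- 149 \left(\frac{0}{-100} - 97\right) = - 149 \left(0 \left(- \frac{1}{100}\right) - 97\right) = - 149 \left(0 - 97\right) = \left(-149\right) \left(-97\right) = 14453$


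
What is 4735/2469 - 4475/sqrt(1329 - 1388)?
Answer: 4735/2469 + 4475*I*sqrt(59)/59 ≈ 1.9178 + 582.6*I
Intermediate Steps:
4735/2469 - 4475/sqrt(1329 - 1388) = 4735*(1/2469) - 4475*(-I*sqrt(59)/59) = 4735/2469 - 4475*(-I*sqrt(59)/59) = 4735/2469 - (-4475)*I*sqrt(59)/59 = 4735/2469 + 4475*I*sqrt(59)/59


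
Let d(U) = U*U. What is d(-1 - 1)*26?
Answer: 104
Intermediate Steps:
d(U) = U²
d(-1 - 1)*26 = (-1 - 1)²*26 = (-2)²*26 = 4*26 = 104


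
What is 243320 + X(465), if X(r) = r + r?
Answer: 244250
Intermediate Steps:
X(r) = 2*r
243320 + X(465) = 243320 + 2*465 = 243320 + 930 = 244250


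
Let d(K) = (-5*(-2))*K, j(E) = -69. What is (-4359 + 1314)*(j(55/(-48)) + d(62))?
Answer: -1677795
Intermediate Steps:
d(K) = 10*K
(-4359 + 1314)*(j(55/(-48)) + d(62)) = (-4359 + 1314)*(-69 + 10*62) = -3045*(-69 + 620) = -3045*551 = -1677795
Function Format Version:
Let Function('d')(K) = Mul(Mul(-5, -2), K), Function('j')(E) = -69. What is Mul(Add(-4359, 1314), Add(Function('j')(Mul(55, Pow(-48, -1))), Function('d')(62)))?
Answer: -1677795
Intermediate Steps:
Function('d')(K) = Mul(10, K)
Mul(Add(-4359, 1314), Add(Function('j')(Mul(55, Pow(-48, -1))), Function('d')(62))) = Mul(Add(-4359, 1314), Add(-69, Mul(10, 62))) = Mul(-3045, Add(-69, 620)) = Mul(-3045, 551) = -1677795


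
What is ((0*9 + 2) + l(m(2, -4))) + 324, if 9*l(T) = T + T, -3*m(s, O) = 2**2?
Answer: 8794/27 ≈ 325.70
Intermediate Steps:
m(s, O) = -4/3 (m(s, O) = -1/3*2**2 = -1/3*4 = -4/3)
l(T) = 2*T/9 (l(T) = (T + T)/9 = (2*T)/9 = 2*T/9)
((0*9 + 2) + l(m(2, -4))) + 324 = ((0*9 + 2) + (2/9)*(-4/3)) + 324 = ((0 + 2) - 8/27) + 324 = (2 - 8/27) + 324 = 46/27 + 324 = 8794/27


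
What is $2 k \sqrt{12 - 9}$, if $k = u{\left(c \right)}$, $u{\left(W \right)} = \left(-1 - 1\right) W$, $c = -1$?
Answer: $4 \sqrt{3} \approx 6.9282$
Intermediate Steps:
$u{\left(W \right)} = - 2 W$
$k = 2$ ($k = \left(-2\right) \left(-1\right) = 2$)
$2 k \sqrt{12 - 9} = 2 \cdot 2 \sqrt{12 - 9} = 4 \sqrt{3}$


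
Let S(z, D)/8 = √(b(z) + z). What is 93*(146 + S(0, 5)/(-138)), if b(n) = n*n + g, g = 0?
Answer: 13578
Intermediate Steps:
b(n) = n² (b(n) = n*n + 0 = n² + 0 = n²)
S(z, D) = 8*√(z + z²) (S(z, D) = 8*√(z² + z) = 8*√(z + z²))
93*(146 + S(0, 5)/(-138)) = 93*(146 + (8*√(0*(1 + 0)))/(-138)) = 93*(146 + (8*√(0*1))*(-1/138)) = 93*(146 + (8*√0)*(-1/138)) = 93*(146 + (8*0)*(-1/138)) = 93*(146 + 0*(-1/138)) = 93*(146 + 0) = 93*146 = 13578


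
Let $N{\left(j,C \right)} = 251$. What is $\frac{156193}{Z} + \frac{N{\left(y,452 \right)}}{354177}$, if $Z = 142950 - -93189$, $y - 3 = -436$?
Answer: $\frac{18459746350}{27878334201} \approx 0.66215$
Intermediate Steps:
$y = -433$ ($y = 3 - 436 = -433$)
$Z = 236139$ ($Z = 142950 + 93189 = 236139$)
$\frac{156193}{Z} + \frac{N{\left(y,452 \right)}}{354177} = \frac{156193}{236139} + \frac{251}{354177} = \frac{18459746350}{27878334201}$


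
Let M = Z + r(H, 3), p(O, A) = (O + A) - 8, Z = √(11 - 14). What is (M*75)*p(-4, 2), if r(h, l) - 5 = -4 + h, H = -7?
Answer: 4500 - 750*I*√3 ≈ 4500.0 - 1299.0*I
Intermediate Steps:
Z = I*√3 (Z = √(-3) = I*√3 ≈ 1.732*I)
r(h, l) = 1 + h (r(h, l) = 5 + (-4 + h) = 1 + h)
p(O, A) = -8 + A + O (p(O, A) = (A + O) - 8 = -8 + A + O)
M = -6 + I*√3 (M = I*√3 + (1 - 7) = I*√3 - 6 = -6 + I*√3 ≈ -6.0 + 1.732*I)
(M*75)*p(-4, 2) = ((-6 + I*√3)*75)*(-8 + 2 - 4) = (-450 + 75*I*√3)*(-10) = 4500 - 750*I*√3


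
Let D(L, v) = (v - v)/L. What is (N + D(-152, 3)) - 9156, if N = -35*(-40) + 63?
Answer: -7693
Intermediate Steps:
D(L, v) = 0 (D(L, v) = 0/L = 0)
N = 1463 (N = 1400 + 63 = 1463)
(N + D(-152, 3)) - 9156 = (1463 + 0) - 9156 = 1463 - 9156 = -7693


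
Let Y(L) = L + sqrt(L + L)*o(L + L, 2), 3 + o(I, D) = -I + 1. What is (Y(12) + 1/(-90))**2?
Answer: 132578641/8100 - 56108*sqrt(6)/45 ≈ 13314.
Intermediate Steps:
o(I, D) = -2 - I (o(I, D) = -3 + (-I + 1) = -3 + (1 - I) = -2 - I)
Y(L) = L + sqrt(2)*sqrt(L)*(-2 - 2*L) (Y(L) = L + sqrt(L + L)*(-2 - (L + L)) = L + sqrt(2*L)*(-2 - 2*L) = L + (sqrt(2)*sqrt(L))*(-2 - 2*L) = L + sqrt(2)*sqrt(L)*(-2 - 2*L))
(Y(12) + 1/(-90))**2 = ((12 - 2*sqrt(2)*sqrt(12)*(1 + 12)) + 1/(-90))**2 = ((12 - 2*sqrt(2)*2*sqrt(3)*13) - 1/90)**2 = ((12 - 52*sqrt(6)) - 1/90)**2 = (1079/90 - 52*sqrt(6))**2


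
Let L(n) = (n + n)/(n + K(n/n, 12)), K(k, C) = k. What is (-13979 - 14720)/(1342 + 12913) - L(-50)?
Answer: -2831751/698495 ≈ -4.0541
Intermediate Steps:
L(n) = 2*n/(1 + n) (L(n) = (n + n)/(n + n/n) = (2*n)/(n + 1) = (2*n)/(1 + n) = 2*n/(1 + n))
(-13979 - 14720)/(1342 + 12913) - L(-50) = (-13979 - 14720)/(1342 + 12913) - 2*(-50)/(1 - 50) = -28699/14255 - 2*(-50)/(-49) = -28699*1/14255 - 2*(-50)*(-1)/49 = -28699/14255 - 1*100/49 = -28699/14255 - 100/49 = -2831751/698495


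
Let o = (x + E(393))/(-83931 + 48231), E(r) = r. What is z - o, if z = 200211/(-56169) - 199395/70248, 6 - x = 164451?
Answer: -2049263460379/186327551400 ≈ -10.998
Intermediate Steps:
x = -164445 (x = 6 - 1*164451 = 6 - 164451 = -164445)
z = -2807137787/438417768 (z = 200211*(-1/56169) - 199395*1/70248 = -66737/18723 - 66465/23416 = -2807137787/438417768 ≈ -6.4029)
o = 1953/425 (o = (-164445 + 393)/(-83931 + 48231) = -164052/(-35700) = -164052*(-1/35700) = 1953/425 ≈ 4.5953)
z - o = -2807137787/438417768 - 1*1953/425 = -2807137787/438417768 - 1953/425 = -2049263460379/186327551400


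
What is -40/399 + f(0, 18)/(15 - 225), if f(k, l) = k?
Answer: -40/399 ≈ -0.10025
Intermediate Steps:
-40/399 + f(0, 18)/(15 - 225) = -40/399 + 0/(15 - 225) = -40*1/399 + 0/(-210) = -40/399 + 0*(-1/210) = -40/399 + 0 = -40/399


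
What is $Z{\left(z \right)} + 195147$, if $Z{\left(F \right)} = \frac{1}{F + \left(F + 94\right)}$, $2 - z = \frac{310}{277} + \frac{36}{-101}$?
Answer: $\frac{526715441267}{2699070} \approx 1.9515 \cdot 10^{5}$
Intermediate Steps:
$z = \frac{34616}{27977}$ ($z = 2 - \left(\frac{310}{277} + \frac{36}{-101}\right) = 2 - \left(310 \cdot \frac{1}{277} + 36 \left(- \frac{1}{101}\right)\right) = 2 - \left(\frac{310}{277} - \frac{36}{101}\right) = 2 - \frac{21338}{27977} = \frac{34616}{27977} \approx 1.2373$)
$Z{\left(F \right)} = \frac{1}{94 + 2 F}$ ($Z{\left(F \right)} = \frac{1}{F + \left(94 + F\right)} = \frac{1}{94 + 2 F}$)
$Z{\left(z \right)} + 195147 = \frac{1}{2 \left(47 + \frac{34616}{27977}\right)} + 195147 = \frac{1}{2 \cdot \frac{1349535}{27977}} + 195147 = \frac{1}{2} \cdot \frac{27977}{1349535} + 195147 = \frac{27977}{2699070} + 195147 = \frac{526715441267}{2699070}$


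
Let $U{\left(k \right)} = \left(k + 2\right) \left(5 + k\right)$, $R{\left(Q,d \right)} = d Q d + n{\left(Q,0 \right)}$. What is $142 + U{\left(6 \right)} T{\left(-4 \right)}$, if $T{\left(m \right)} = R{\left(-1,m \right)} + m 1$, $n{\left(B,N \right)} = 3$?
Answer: $-1354$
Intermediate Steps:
$R{\left(Q,d \right)} = 3 + Q d^{2}$ ($R{\left(Q,d \right)} = d Q d + 3 = Q d d + 3 = Q d^{2} + 3 = 3 + Q d^{2}$)
$T{\left(m \right)} = 3 + m - m^{2}$ ($T{\left(m \right)} = \left(3 - m^{2}\right) + m 1 = \left(3 - m^{2}\right) + m = 3 + m - m^{2}$)
$U{\left(k \right)} = \left(2 + k\right) \left(5 + k\right)$
$142 + U{\left(6 \right)} T{\left(-4 \right)} = 142 + \left(10 + 6^{2} + 7 \cdot 6\right) \left(3 - 4 - \left(-4\right)^{2}\right) = 142 + \left(10 + 36 + 42\right) \left(3 - 4 - 16\right) = 142 + 88 \left(3 - 4 - 16\right) = 142 + 88 \left(-17\right) = 142 - 1496 = -1354$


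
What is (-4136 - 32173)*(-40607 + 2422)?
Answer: 1386459165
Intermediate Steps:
(-4136 - 32173)*(-40607 + 2422) = -36309*(-38185) = 1386459165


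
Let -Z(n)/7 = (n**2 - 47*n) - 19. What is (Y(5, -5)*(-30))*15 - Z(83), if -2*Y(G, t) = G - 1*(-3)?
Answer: 22583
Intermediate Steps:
Y(G, t) = -3/2 - G/2 (Y(G, t) = -(G - 1*(-3))/2 = -(G + 3)/2 = -(3 + G)/2 = -3/2 - G/2)
Z(n) = 133 - 7*n**2 + 329*n (Z(n) = -7*((n**2 - 47*n) - 19) = -7*(-19 + n**2 - 47*n) = 133 - 7*n**2 + 329*n)
(Y(5, -5)*(-30))*15 - Z(83) = ((-3/2 - 1/2*5)*(-30))*15 - (133 - 7*83**2 + 329*83) = ((-3/2 - 5/2)*(-30))*15 - (133 - 7*6889 + 27307) = -4*(-30)*15 - (133 - 48223 + 27307) = 120*15 - 1*(-20783) = 1800 + 20783 = 22583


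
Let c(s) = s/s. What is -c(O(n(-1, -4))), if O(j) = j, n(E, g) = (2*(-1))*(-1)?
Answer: -1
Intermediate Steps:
n(E, g) = 2 (n(E, g) = -2*(-1) = 2)
c(s) = 1
-c(O(n(-1, -4))) = -1*1 = -1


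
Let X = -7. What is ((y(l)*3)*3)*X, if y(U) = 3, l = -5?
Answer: -189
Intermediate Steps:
((y(l)*3)*3)*X = ((3*3)*3)*(-7) = (9*3)*(-7) = 27*(-7) = -189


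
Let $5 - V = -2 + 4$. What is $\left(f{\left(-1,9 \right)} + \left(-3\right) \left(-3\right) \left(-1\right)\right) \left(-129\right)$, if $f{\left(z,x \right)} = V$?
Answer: $774$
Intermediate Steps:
$V = 3$ ($V = 5 - \left(-2 + 4\right) = 5 - 2 = 3$)
$f{\left(z,x \right)} = 3$
$\left(f{\left(-1,9 \right)} + \left(-3\right) \left(-3\right) \left(-1\right)\right) \left(-129\right) = \left(3 + \left(-3\right) \left(-3\right) \left(-1\right)\right) \left(-129\right) = \left(3 + 9 \left(-1\right)\right) \left(-129\right) = \left(3 - 9\right) \left(-129\right) = \left(-6\right) \left(-129\right) = 774$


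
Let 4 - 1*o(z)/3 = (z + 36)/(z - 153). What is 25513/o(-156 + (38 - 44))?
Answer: 127565/54 ≈ 2362.3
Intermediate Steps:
o(z) = 12 - 3*(36 + z)/(-153 + z) (o(z) = 12 - 3*(z + 36)/(z - 153) = 12 - 3*(36 + z)/(-153 + z))
25513/o(-156 + (38 - 44)) = 25513/((9*(-216 + (-156 + (38 - 44)))/(-153 + (-156 + (38 - 44))))) = 25513/((9*(-216 + (-156 - 6))/(-153 + (-156 - 6)))) = 25513/((9*(-216 - 162)/(-153 - 162))) = 25513/((9*(-378)/(-315))) = 25513/((9*(-1/315)*(-378))) = 25513/(54/5) = 25513*(5/54) = 127565/54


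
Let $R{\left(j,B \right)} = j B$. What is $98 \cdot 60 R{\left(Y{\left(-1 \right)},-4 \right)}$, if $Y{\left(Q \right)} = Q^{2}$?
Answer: $-23520$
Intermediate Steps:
$R{\left(j,B \right)} = B j$
$98 \cdot 60 R{\left(Y{\left(-1 \right)},-4 \right)} = 98 \cdot 60 \left(- 4 \left(-1\right)^{2}\right) = 5880 \left(\left(-4\right) 1\right) = 5880 \left(-4\right) = -23520$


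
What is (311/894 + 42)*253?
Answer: 9578327/894 ≈ 10714.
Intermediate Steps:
(311/894 + 42)*253 = (37859/894)*253 = 9578327/894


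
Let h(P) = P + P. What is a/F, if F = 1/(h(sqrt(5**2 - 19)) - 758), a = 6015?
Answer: -4559370 + 12030*sqrt(6) ≈ -4.5299e+6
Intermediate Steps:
h(P) = 2*P
F = 1/(-758 + 2*sqrt(6)) (F = 1/(2*sqrt(5**2 - 19) - 758) = 1/(2*sqrt(25 - 19) - 758) = 1/(2*sqrt(6) - 758) = 1/(-758 + 2*sqrt(6)) ≈ -0.0013278)
a/F = 6015/(-379/287270 - sqrt(6)/287270)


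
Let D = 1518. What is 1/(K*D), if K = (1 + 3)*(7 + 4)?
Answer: 1/66792 ≈ 1.4972e-5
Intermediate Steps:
K = 44 (K = 4*11 = 44)
1/(K*D) = 1/(44*1518) = 1/66792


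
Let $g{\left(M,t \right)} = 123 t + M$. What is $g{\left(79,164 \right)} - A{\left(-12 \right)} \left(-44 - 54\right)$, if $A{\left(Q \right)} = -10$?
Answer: $19271$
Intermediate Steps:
$g{\left(M,t \right)} = M + 123 t$
$g{\left(79,164 \right)} - A{\left(-12 \right)} \left(-44 - 54\right) = \left(79 + 123 \cdot 164\right) - - 10 \left(-44 - 54\right) = \left(79 + 20172\right) - \left(-10\right) \left(-98\right) = 20251 - 980 = 19271$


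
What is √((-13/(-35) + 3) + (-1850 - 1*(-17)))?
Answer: I*√2241295/35 ≈ 42.774*I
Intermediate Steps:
√((-13/(-35) + 3) + (-1850 - 1*(-17))) = √((-13*(-1/35) + 3) + (-1850 + 17)) = √((13/35 + 3) - 1833) = √(118/35 - 1833) = √(-64037/35) = I*√2241295/35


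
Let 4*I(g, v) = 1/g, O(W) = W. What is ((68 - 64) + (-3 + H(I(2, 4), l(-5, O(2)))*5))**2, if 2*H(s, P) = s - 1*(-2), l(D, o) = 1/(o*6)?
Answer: 10201/256 ≈ 39.848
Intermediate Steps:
I(g, v) = 1/(4*g)
l(D, o) = 1/(6*o)
H(s, P) = 1 + s/2 (H(s, P) = (s - 1*(-2))/2 = (s + 2)/2 = (2 + s)/2 = 1 + s/2)
((68 - 64) + (-3 + H(I(2, 4), l(-5, O(2)))*5))**2 = ((68 - 64) + (-3 + (1 + ((1/4)/2)/2)*5))**2 = (4 + (-3 + (1 + ((1/4)*(1/2))/2)*5))**2 = (4 + (-3 + (1 + (1/2)*(1/8))*5))**2 = (4 + (-3 + (1 + 1/16)*5))**2 = (4 + (-3 + (17/16)*5))**2 = (4 + (-3 + 85/16))**2 = (4 + 37/16)**2 = (101/16)**2 = 10201/256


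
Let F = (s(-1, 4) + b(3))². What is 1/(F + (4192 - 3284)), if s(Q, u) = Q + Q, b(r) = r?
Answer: 1/909 ≈ 0.0011001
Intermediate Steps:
s(Q, u) = 2*Q
F = 1 (F = (2*(-1) + 3)² = (-2 + 3)² = 1² = 1)
1/(F + (4192 - 3284)) = 1/(1 + (4192 - 3284)) = 1/(1 + 908) = 1/909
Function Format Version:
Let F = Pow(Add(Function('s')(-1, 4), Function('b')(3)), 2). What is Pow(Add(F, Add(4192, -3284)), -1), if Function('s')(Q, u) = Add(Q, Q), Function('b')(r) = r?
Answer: Rational(1, 909) ≈ 0.0011001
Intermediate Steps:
Function('s')(Q, u) = Mul(2, Q)
F = 1 (F = Pow(Add(Mul(2, -1), 3), 2) = Pow(Add(-2, 3), 2) = Pow(1, 2) = 1)
Pow(Add(F, Add(4192, -3284)), -1) = Pow(Add(1, Add(4192, -3284)), -1) = Pow(Add(1, 908), -1) = Pow(909, -1) = Rational(1, 909)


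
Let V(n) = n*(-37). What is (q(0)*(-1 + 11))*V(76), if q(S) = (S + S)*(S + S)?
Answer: 0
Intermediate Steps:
V(n) = -37*n
q(S) = 4*S**2 (q(S) = (2*S)*(2*S) = 4*S**2)
(q(0)*(-1 + 11))*V(76) = ((4*0**2)*(-1 + 11))*(-37*76) = ((4*0)*10)*(-2812) = (0*10)*(-2812) = 0*(-2812) = 0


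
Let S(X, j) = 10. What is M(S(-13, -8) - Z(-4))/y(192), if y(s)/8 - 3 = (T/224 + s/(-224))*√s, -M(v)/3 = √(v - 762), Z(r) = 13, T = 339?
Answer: -21*I*√255/262 + 6*I*√85/131 ≈ -0.85767*I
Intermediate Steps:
M(v) = -3*√(-762 + v) (M(v) = -3*√(v - 762) = -3*√(-762 + v))
y(s) = 24 + 8*√s*(339/224 - s/224) (y(s) = 24 + 8*((339/224 + s/(-224))*√s) = 24 + 8*((339*(1/224) + s*(-1/224))*√s) = 24 + 8*((339/224 - s/224)*√s) = 24 + 8*(√s*(339/224 - s/224)) = 24 + 8*√s*(339/224 - s/224))
M(S(-13, -8) - Z(-4))/y(192) = (-3*√(-762 + (10 - 1*13)))/(24 - 384*√3/7 + 339*√192/28) = (-3*√(-762 + (10 - 13)))/(24 - 384*√3/7 + 339*(8*√3)/28) = (-3*√(-762 - 3))/(24 - 384*√3/7 + 678*√3/7) = (-9*I*√85)/(24 + 42*√3) = -9*I*√85/(24 + 42*√3)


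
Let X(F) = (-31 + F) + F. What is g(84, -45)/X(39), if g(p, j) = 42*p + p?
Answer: 3612/47 ≈ 76.851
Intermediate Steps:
g(p, j) = 43*p
X(F) = -31 + 2*F
g(84, -45)/X(39) = (43*84)/(-31 + 2*39) = 3612/(-31 + 78) = 3612/47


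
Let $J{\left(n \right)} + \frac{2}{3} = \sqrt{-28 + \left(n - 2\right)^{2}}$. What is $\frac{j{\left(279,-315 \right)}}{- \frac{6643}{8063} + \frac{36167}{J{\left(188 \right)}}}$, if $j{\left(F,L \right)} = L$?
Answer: $- \frac{805139292205710}{765360777041071513} - \frac{13331802295606410 \sqrt{8642}}{765360777041071513} \approx -1.6204$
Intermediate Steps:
$J{\left(n \right)} = - \frac{2}{3} + \sqrt{-28 + \left(-2 + n\right)^{2}}$ ($J{\left(n \right)} = - \frac{2}{3} + \sqrt{-28 + \left(n - 2\right)^{2}} = - \frac{2}{3} + \sqrt{-28 + \left(-2 + n\right)^{2}}$)
$\frac{j{\left(279,-315 \right)}}{- \frac{6643}{8063} + \frac{36167}{J{\left(188 \right)}}} = - \frac{315}{- \frac{6643}{8063} + \frac{36167}{- \frac{2}{3} + \sqrt{-28 + \left(-2 + 188\right)^{2}}}} = - \frac{315}{\left(-6643\right) \frac{1}{8063} + \frac{36167}{- \frac{2}{3} + \sqrt{-28 + 186^{2}}}} = - \frac{315}{- \frac{6643}{8063} + \frac{36167}{- \frac{2}{3} + \sqrt{-28 + 34596}}} = - \frac{315}{- \frac{6643}{8063} + \frac{36167}{- \frac{2}{3} + \sqrt{34568}}} = - \frac{315}{- \frac{6643}{8063} + \frac{36167}{- \frac{2}{3} + 2 \sqrt{8642}}}$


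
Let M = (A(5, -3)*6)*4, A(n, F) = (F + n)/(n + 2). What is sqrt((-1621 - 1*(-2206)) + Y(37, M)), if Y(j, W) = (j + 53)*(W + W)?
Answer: 3*sqrt(9905)/7 ≈ 42.653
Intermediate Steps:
A(n, F) = (F + n)/(2 + n)
M = 48/7 (M = (((-3 + 5)/(2 + 5))*6)*4 = ((2/7)*6)*4 = (12/7)*4 = 48/7 ≈ 6.8571)
Y(j, W) = 2*W*(53 + j) (Y(j, W) = (53 + j)*(2*W) = 2*W*(53 + j))
sqrt((-1621 - 1*(-2206)) + Y(37, M)) = sqrt((-1621 - 1*(-2206)) + 2*(48/7)*(53 + 37)) = sqrt((-1621 + 2206) + 2*(48/7)*90) = sqrt(585 + 8640/7) = sqrt(12735/7) = 3*sqrt(9905)/7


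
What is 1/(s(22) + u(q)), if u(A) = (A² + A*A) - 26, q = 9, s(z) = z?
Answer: 1/158 ≈ 0.0063291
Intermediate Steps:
u(A) = -26 + 2*A² (u(A) = (A² + A²) - 26 = 2*A² - 26 = -26 + 2*A²)
1/(s(22) + u(q)) = 1/(22 + (-26 + 2*9²)) = 1/(22 + (-26 + 2*81)) = 1/(22 + (-26 + 162)) = 1/(22 + 136) = 1/158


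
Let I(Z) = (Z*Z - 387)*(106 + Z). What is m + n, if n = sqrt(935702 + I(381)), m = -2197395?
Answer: -2197395 + 16*sqrt(279065) ≈ -2.1889e+6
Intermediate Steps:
I(Z) = (-387 + Z**2)*(106 + Z) (I(Z) = (Z**2 - 387)*(106 + Z) = (-387 + Z**2)*(106 + Z))
n = 16*sqrt(279065) (n = sqrt(935702 + (-41022 + 381**3 - 387*381 + 106*381**2)) = sqrt(935702 + (-41022 + 55306341 - 147447 + 106*145161)) = sqrt(935702 + (-41022 + 55306341 - 147447 + 15387066)) = sqrt(935702 + 70504938) = sqrt(71440640) = 16*sqrt(279065) ≈ 8452.3)
m + n = -2197395 + 16*sqrt(279065)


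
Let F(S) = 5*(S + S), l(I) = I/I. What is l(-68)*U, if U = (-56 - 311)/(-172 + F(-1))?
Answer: 367/182 ≈ 2.0165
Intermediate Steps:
l(I) = 1
F(S) = 10*S (F(S) = 5*(2*S) = 10*S)
U = 367/182 (U = (-56 - 311)/(-172 + 10*(-1)) = -367/(-172 - 10) = -367/(-182) = -367*(-1/182) = 367/182 ≈ 2.0165)
l(-68)*U = 1*(367/182) = 367/182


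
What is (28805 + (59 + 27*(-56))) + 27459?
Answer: 54811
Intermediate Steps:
(28805 + (59 + 27*(-56))) + 27459 = (28805 + (59 - 1512)) + 27459 = (28805 - 1453) + 27459 = 27352 + 27459 = 54811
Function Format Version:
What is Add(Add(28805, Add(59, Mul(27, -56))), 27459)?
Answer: 54811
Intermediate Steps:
Add(Add(28805, Add(59, Mul(27, -56))), 27459) = Add(Add(28805, Add(59, -1512)), 27459) = Add(Add(28805, -1453), 27459) = Add(27352, 27459) = 54811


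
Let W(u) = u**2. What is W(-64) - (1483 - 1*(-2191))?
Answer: 422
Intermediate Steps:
W(-64) - (1483 - 1*(-2191)) = (-64)**2 - (1483 - 1*(-2191)) = 4096 - (1483 + 2191) = 4096 - 1*3674 = 4096 - 3674 = 422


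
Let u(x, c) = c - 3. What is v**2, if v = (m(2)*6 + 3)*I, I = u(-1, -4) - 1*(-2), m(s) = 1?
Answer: 2025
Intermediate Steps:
u(x, c) = -3 + c
I = -5 (I = (-3 - 4) - 1*(-2) = -7 + 2 = -5)
v = -45 (v = (1*6 + 3)*(-5) = (6 + 3)*(-5) = 9*(-5) = -45)
v**2 = (-45)**2 = 2025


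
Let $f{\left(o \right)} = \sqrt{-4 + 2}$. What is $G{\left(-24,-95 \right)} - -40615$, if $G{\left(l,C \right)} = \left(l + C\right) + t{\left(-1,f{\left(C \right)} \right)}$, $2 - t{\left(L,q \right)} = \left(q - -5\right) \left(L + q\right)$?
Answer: $40505 - 4 i \sqrt{2} \approx 40505.0 - 5.6569 i$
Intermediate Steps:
$f{\left(o \right)} = i \sqrt{2}$ ($f{\left(o \right)} = \sqrt{-2} = i \sqrt{2}$)
$t{\left(L,q \right)} = 2 - \left(5 + q\right) \left(L + q\right)$ ($t{\left(L,q \right)} = 2 - \left(q - -5\right) \left(L + q\right) = 2 - \left(q + 5\right) \left(L + q\right) = 2 - \left(5 + q\right) \left(L + q\right)$)
$G{\left(l,C \right)} = 9 + C + l - 4 i \sqrt{2}$ ($G{\left(l,C \right)} = \left(l + C\right) - \left(-7 + \left(i \sqrt{2}\right)^{2} + 4 i \sqrt{2}\right) = \left(C + l\right) + \left(2 - -2 + 5 - 5 i \sqrt{2} + i \sqrt{2}\right) = \left(C + l\right) + \left(2 + 2 + 5 - 5 i \sqrt{2} + i \sqrt{2}\right) = \left(C + l\right) + \left(9 - 4 i \sqrt{2}\right) = 9 + C + l - 4 i \sqrt{2}$)
$G{\left(-24,-95 \right)} - -40615 = \left(9 - 95 - 24 - 4 i \sqrt{2}\right) - -40615 = \left(-110 - 4 i \sqrt{2}\right) + 40615 = 40505 - 4 i \sqrt{2}$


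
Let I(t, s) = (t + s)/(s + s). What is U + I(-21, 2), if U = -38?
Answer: -171/4 ≈ -42.750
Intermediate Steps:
I(t, s) = (s + t)/(2*s) (I(t, s) = (s + t)/((2*s)) = (s + t)*(1/(2*s)) = (s + t)/(2*s))
U + I(-21, 2) = -38 + (½)*(2 - 21)/2 = -38 + (½)*(½)*(-19) = -38 - 19/4 = -171/4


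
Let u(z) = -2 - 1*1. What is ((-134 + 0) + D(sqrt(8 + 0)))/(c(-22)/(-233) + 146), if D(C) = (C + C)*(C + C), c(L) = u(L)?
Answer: -23766/34021 ≈ -0.69857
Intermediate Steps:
u(z) = -3 (u(z) = -2 - 1 = -3)
c(L) = -3
D(C) = 4*C**2 (D(C) = (2*C)*(2*C) = 4*C**2)
((-134 + 0) + D(sqrt(8 + 0)))/(c(-22)/(-233) + 146) = ((-134 + 0) + 4*(sqrt(8 + 0))**2)/(-3/(-233) + 146) = (-134 + 4*(sqrt(8))**2)/(-3*(-1/233) + 146) = (-134 + 4*(2*sqrt(2))**2)/(3/233 + 146) = (-134 + 4*8)/(34021/233) = (-134 + 32)*(233/34021) = -102*233/34021 = -23766/34021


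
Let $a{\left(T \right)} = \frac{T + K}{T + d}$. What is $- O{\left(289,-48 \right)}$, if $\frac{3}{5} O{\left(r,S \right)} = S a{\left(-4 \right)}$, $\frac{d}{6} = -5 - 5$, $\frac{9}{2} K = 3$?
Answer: $\frac{25}{6} \approx 4.1667$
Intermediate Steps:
$K = \frac{2}{3}$ ($K = \frac{2}{9} \cdot 3 = \frac{2}{3} \approx 0.66667$)
$d = -60$ ($d = 6 \left(-5 - 5\right) = 6 \left(-10\right) = -60$)
$a{\left(T \right)} = \frac{\frac{2}{3} + T}{-60 + T}$ ($a{\left(T \right)} = \frac{T + \frac{2}{3}}{T - 60} = \frac{\frac{2}{3} + T}{-60 + T}$)
$O{\left(r,S \right)} = \frac{25 S}{288}$ ($O{\left(r,S \right)} = \frac{5 S \frac{\frac{2}{3} - 4}{-60 - 4}}{3} = \frac{5 S \frac{1}{-64} \left(- \frac{10}{3}\right)}{3} = \frac{5 S \left(\left(- \frac{1}{64}\right) \left(- \frac{10}{3}\right)\right)}{3} = \frac{5 S \frac{5}{96}}{3} = \frac{5 \frac{5 S}{96}}{3} = \frac{25 S}{288}$)
$- O{\left(289,-48 \right)} = - \frac{25 \left(-48\right)}{288} = \left(-1\right) \left(- \frac{25}{6}\right) = \frac{25}{6}$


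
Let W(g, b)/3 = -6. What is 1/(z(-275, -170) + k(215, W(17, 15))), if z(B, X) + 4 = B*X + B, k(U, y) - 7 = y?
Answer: 1/46460 ≈ 2.1524e-5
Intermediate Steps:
W(g, b) = -18 (W(g, b) = 3*(-6) = -18)
k(U, y) = 7 + y
z(B, X) = -4 + B + B*X (z(B, X) = -4 + (B*X + B) = -4 + (B + B*X) = -4 + B + B*X)
1/(z(-275, -170) + k(215, W(17, 15))) = 1/((-4 - 275 - 275*(-170)) + (7 - 18)) = 1/((-4 - 275 + 46750) - 11) = 1/(46471 - 11) = 1/46460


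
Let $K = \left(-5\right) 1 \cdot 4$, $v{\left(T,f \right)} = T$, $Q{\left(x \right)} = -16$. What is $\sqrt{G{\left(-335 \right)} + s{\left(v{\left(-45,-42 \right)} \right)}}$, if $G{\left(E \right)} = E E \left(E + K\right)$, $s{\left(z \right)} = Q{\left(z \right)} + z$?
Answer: $8 i \sqrt{622499} \approx 6311.9 i$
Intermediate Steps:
$K = -20$ ($K = \left(-5\right) 4 = -20$)
$s{\left(z \right)} = -16 + z$
$G{\left(E \right)} = E^{2} \left(-20 + E\right)$ ($G{\left(E \right)} = E E \left(E - 20\right) = E E \left(-20 + E\right) = E^{2} \left(-20 + E\right)$)
$\sqrt{G{\left(-335 \right)} + s{\left(v{\left(-45,-42 \right)} \right)}} = \sqrt{\left(-335\right)^{2} \left(-20 - 335\right) - 61} = \sqrt{112225 \left(-355\right) - 61} = \sqrt{-39839875 - 61} = \sqrt{-39839936} = 8 i \sqrt{622499}$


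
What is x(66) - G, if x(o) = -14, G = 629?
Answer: -643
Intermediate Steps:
x(66) - G = -14 - 1*629 = -14 - 629 = -643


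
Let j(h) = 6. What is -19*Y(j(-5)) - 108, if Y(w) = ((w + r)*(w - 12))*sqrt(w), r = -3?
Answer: -108 + 342*sqrt(6) ≈ 729.73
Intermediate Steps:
Y(w) = sqrt(w)*(-12 + w)*(-3 + w) (Y(w) = ((w - 3)*(w - 12))*sqrt(w) = ((-3 + w)*(-12 + w))*sqrt(w) = ((-12 + w)*(-3 + w))*sqrt(w) = sqrt(w)*(-12 + w)*(-3 + w))
-19*Y(j(-5)) - 108 = -19*sqrt(6)*(36 + 6**2 - 15*6) - 108 = -19*sqrt(6)*(36 + 36 - 90) - 108 = -19*sqrt(6)*(-18) - 108 = -(-342)*sqrt(6) - 108 = 342*sqrt(6) - 108 = -108 + 342*sqrt(6)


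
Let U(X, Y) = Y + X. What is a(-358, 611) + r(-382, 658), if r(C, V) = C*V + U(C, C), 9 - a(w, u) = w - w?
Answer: -252111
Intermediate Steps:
a(w, u) = 9 (a(w, u) = 9 - (w - w) = 9 - 1*0 = 9 + 0 = 9)
U(X, Y) = X + Y
r(C, V) = 2*C + C*V (r(C, V) = C*V + (C + C) = C*V + 2*C = 2*C + C*V)
a(-358, 611) + r(-382, 658) = 9 - 382*(2 + 658) = 9 - 382*660 = 9 - 252120 = -252111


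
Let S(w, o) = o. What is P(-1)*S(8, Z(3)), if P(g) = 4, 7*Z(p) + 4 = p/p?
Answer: -12/7 ≈ -1.7143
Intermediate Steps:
Z(p) = -3/7 (Z(p) = -4/7 + (p/p)/7 = -4/7 + (1/7)*1 = -4/7 + 1/7 = -3/7)
P(-1)*S(8, Z(3)) = 4*(-3/7) = -12/7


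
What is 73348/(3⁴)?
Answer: 73348/81 ≈ 905.53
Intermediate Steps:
73348/(3⁴) = 73348/81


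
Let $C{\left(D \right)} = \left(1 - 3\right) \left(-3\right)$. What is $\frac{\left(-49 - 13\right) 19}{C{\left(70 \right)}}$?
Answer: $- \frac{589}{3} \approx -196.33$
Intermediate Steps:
$C{\left(D \right)} = 6$ ($C{\left(D \right)} = \left(-2\right) \left(-3\right) = 6$)
$\frac{\left(-49 - 13\right) 19}{C{\left(70 \right)}} = \frac{\left(-49 - 13\right) 19}{6} = \left(-62\right) 19 \cdot \frac{1}{6} = \left(-1178\right) \frac{1}{6} = - \frac{589}{3}$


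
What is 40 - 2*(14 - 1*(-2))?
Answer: 8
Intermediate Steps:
40 - 2*(14 - 1*(-2)) = 40 - 2*(14 + 2) = 40 - 2*16 = 40 - 32 = 8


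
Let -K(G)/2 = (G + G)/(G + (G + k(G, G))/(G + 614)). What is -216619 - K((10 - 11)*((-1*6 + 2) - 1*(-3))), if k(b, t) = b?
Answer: -133651463/617 ≈ -2.1662e+5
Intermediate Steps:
K(G) = -4*G/(G + 2*G/(614 + G)) (K(G) = -2*(G + G)/(G + (G + G)/(G + 614)) = -2*2*G/(G + (2*G)/(614 + G)) = -2*2*G/(G + 2*G/(614 + G)) = -4*G/(G + 2*G/(614 + G)))
-216619 - K((10 - 11)*((-1*6 + 2) - 1*(-3))) = -216619 - (-1)*(2456 + 4*((10 - 11)*((-1*6 + 2) - 1*(-3))))/(616 + (10 - 11)*((-1*6 + 2) - 1*(-3))) = -216619 - (-1)*(2456 + 4*(-((-6 + 2) + 3)))/(616 - ((-6 + 2) + 3)) = -216619 - (-1)*(2456 + 4*(-(-4 + 3)))/(616 - (-4 + 3)) = -216619 - (-1)*(2456 + 4*(-1*(-1)))/(616 - 1*(-1)) = -216619 - (-1)*(2456 + 4*1)/(616 + 1) = -216619 - (-1)*(2456 + 4)/617 = -216619 - (-1)*2460/617 = -216619 - 1*(-2460/617) = -216619 + 2460/617 = -133651463/617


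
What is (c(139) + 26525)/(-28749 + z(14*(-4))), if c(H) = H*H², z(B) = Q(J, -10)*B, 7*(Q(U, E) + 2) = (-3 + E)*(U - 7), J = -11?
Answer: -2712144/30509 ≈ -88.896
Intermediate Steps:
Q(U, E) = -2 + (-7 + U)*(-3 + E)/7 (Q(U, E) = -2 + ((-3 + E)*(U - 7))/7 = -2 + ((-3 + E)*(-7 + U))/7 = -2 + ((-7 + U)*(-3 + E))/7 = -2 + (-7 + U)*(-3 + E)/7)
z(B) = 220*B/7 (z(B) = (1 - 1*(-10) - 3/7*(-11) + (⅐)*(-10)*(-11))*B = (1 + 10 + 33/7 + 110/7)*B = 220*B/7)
c(H) = H³
(c(139) + 26525)/(-28749 + z(14*(-4))) = (139³ + 26525)/(-28749 + 220*(14*(-4))/7) = (2685619 + 26525)/(-28749 + (220/7)*(-56)) = 2712144/(-28749 - 1760) = 2712144/(-30509) = 2712144*(-1/30509) = -2712144/30509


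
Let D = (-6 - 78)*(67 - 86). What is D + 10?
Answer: 1606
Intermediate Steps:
D = 1596 (D = -84*(-19) = 1596)
D + 10 = 1596 + 10 = 1606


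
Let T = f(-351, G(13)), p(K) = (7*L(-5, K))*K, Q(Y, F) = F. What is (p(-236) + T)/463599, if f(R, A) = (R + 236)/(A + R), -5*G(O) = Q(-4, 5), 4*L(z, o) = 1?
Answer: -145261/163186848 ≈ -0.00089015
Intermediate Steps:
L(z, o) = ¼ (L(z, o) = (¼)*1 = ¼)
G(O) = -1 (G(O) = -⅕*5 = -1)
f(R, A) = (236 + R)/(A + R)
p(K) = 7*K/4 (p(K) = (7*(¼))*K = 7*K/4)
T = 115/352 (T = (236 - 351)/(-1 - 351) = -115/(-352) = -1/352*(-115) = 115/352 ≈ 0.32670)
(p(-236) + T)/463599 = ((7/4)*(-236) + 115/352)/463599 = (-413 + 115/352)*(1/463599) = -145261/352*1/463599 = -145261/163186848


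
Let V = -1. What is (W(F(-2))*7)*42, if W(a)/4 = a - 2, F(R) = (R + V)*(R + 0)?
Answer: 4704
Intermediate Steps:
F(R) = R*(-1 + R) (F(R) = (R - 1)*(R + 0) = (-1 + R)*R = R*(-1 + R))
W(a) = -8 + 4*a (W(a) = 4*(a - 2) = 4*(-2 + a) = -8 + 4*a)
(W(F(-2))*7)*42 = ((-8 + 4*(-2*(-1 - 2)))*7)*42 = ((-8 + 4*(-2*(-3)))*7)*42 = ((-8 + 4*6)*7)*42 = ((-8 + 24)*7)*42 = (16*7)*42 = 112*42 = 4704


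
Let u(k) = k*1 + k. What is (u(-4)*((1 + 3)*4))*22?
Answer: -2816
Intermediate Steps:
u(k) = 2*k (u(k) = k + k = 2*k)
(u(-4)*((1 + 3)*4))*22 = ((2*(-4))*((1 + 3)*4))*22 = -32*4*22 = -8*16*22 = -128*22 = -2816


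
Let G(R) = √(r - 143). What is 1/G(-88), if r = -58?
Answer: -I*√201/201 ≈ -0.070535*I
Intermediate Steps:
G(R) = I*√201 (G(R) = √(-58 - 143) = √(-201) = I*√201)
1/G(-88) = 1/(I*√201) = -I*√201/201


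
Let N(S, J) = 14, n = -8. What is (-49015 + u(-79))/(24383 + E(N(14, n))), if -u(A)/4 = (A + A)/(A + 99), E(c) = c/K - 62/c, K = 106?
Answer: -30288069/15074165 ≈ -2.0093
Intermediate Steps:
E(c) = -62/c + c/106 (E(c) = c/106 - 62/c = -62/c + c/106)
u(A) = -8*A/(99 + A) (u(A) = -4*(A + A)/(A + 99) = -4*2*A/(99 + A) = -8*A/(99 + A))
(-49015 + u(-79))/(24383 + E(N(14, n))) = (-49015 - 8*(-79)/(99 - 79))/(24383 + (-62/14 + (1/106)*14)) = (-49015 - 8*(-79)/20)/(24383 + (-62*1/14 + 7/53)) = (-49015 - 8*(-79)*1/20)/(24383 + (-31/7 + 7/53)) = (-49015 + 158/5)/(24383 - 1594/371) = -244917/(5*9044499/371) = -244917/5*371/9044499 = -30288069/15074165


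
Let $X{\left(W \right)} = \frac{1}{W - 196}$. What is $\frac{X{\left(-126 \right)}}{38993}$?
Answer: $- \frac{1}{12555746} \approx -7.9645 \cdot 10^{-8}$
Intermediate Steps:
$X{\left(W \right)} = \frac{1}{-196 + W}$
$\frac{X{\left(-126 \right)}}{38993} = \frac{1}{\left(-196 - 126\right) 38993} = \frac{1}{-322} \cdot \frac{1}{38993} = \left(- \frac{1}{322}\right) \frac{1}{38993} = - \frac{1}{12555746}$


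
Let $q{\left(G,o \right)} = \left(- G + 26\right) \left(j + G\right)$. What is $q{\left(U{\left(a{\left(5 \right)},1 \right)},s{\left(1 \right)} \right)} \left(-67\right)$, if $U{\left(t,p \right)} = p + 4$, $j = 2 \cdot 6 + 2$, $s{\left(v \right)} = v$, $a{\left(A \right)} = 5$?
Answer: $-26733$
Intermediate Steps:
$j = 14$ ($j = 12 + 2 = 14$)
$U{\left(t,p \right)} = 4 + p$
$q{\left(G,o \right)} = \left(14 + G\right) \left(26 - G\right)$ ($q{\left(G,o \right)} = \left(- G + 26\right) \left(14 + G\right) = \left(26 - G\right) \left(14 + G\right) = \left(14 + G\right) \left(26 - G\right)$)
$q{\left(U{\left(a{\left(5 \right)},1 \right)},s{\left(1 \right)} \right)} \left(-67\right) = \left(364 - \left(4 + 1\right)^{2} + 12 \left(4 + 1\right)\right) \left(-67\right) = \left(364 - 5^{2} + 12 \cdot 5\right) \left(-67\right) = \left(364 - 25 + 60\right) \left(-67\right) = 399 \left(-67\right) = -26733$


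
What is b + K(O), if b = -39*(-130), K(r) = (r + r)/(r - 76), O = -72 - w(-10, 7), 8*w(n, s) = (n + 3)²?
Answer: 6252560/1233 ≈ 5071.0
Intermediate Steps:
w(n, s) = (3 + n)²/8 (w(n, s) = (n + 3)²/8 = (3 + n)²/8)
O = -625/8 (O = -72 - (3 - 10)²/8 = -72 - (-7)²/8 = -72 - 49/8 = -625/8 ≈ -78.125)
K(r) = 2*r/(-76 + r) (K(r) = (2*r)/(-76 + r) = 2*r/(-76 + r))
b = 5070
b + K(O) = 5070 + 2*(-625/8)/(-76 - 625/8) = 5070 + 2*(-625/8)/(-1233/8) = 5070 + 2*(-625/8)*(-8/1233) = 5070 + 1250/1233 = 6252560/1233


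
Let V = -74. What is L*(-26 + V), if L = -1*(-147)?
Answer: -14700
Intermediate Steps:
L = 147
L*(-26 + V) = 147*(-26 - 74) = 147*(-100) = -14700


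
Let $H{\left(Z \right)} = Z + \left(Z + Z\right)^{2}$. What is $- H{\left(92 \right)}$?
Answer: $-33948$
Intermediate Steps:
$H{\left(Z \right)} = Z + 4 Z^{2}$ ($H{\left(Z \right)} = Z + \left(2 Z\right)^{2} = Z + 4 Z^{2}$)
$- H{\left(92 \right)} = - 92 \left(1 + 4 \cdot 92\right) = - 92 \left(1 + 368\right) = - 92 \cdot 369 = \left(-1\right) 33948 = -33948$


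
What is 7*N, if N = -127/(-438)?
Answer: 889/438 ≈ 2.0297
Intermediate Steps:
N = 127/438 (N = -127*(-1/438) = 127/438 ≈ 0.28995)
7*N = 7*(127/438) = 889/438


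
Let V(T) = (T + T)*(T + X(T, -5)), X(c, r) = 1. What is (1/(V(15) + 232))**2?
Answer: 1/506944 ≈ 1.9726e-6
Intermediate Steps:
V(T) = 2*T*(1 + T) (V(T) = (T + T)*(T + 1) = (2*T)*(1 + T) = 2*T*(1 + T))
(1/(V(15) + 232))**2 = (1/(2*15*(1 + 15) + 232))**2 = (1/(2*15*16 + 232))**2 = (1/(480 + 232))**2 = (1/712)**2 = 1/506944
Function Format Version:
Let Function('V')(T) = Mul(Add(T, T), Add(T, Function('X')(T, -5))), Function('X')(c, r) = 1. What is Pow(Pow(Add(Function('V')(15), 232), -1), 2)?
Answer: Rational(1, 506944) ≈ 1.9726e-6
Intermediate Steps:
Function('V')(T) = Mul(2, T, Add(1, T)) (Function('V')(T) = Mul(Add(T, T), Add(T, 1)) = Mul(Mul(2, T), Add(1, T)) = Mul(2, T, Add(1, T)))
Pow(Pow(Add(Function('V')(15), 232), -1), 2) = Pow(Pow(Add(Mul(2, 15, Add(1, 15)), 232), -1), 2) = Pow(Pow(Add(Mul(2, 15, 16), 232), -1), 2) = Pow(Pow(Add(480, 232), -1), 2) = Pow(Pow(712, -1), 2) = Pow(Rational(1, 712), 2) = Rational(1, 506944)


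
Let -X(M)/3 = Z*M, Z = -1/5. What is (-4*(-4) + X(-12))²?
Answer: 1936/25 ≈ 77.440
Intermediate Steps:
Z = -⅕ (Z = -1*⅕ = -⅕ ≈ -0.20000)
X(M) = 3*M/5 (X(M) = -(-3)*M/5 = 3*M/5)
(-4*(-4) + X(-12))² = (-4*(-4) + (⅗)*(-12))² = (16 - 36/5)² = (44/5)² = 1936/25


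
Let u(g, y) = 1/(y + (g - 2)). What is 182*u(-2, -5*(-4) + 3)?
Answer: 182/19 ≈ 9.5789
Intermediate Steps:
u(g, y) = 1/(-2 + g + y) (u(g, y) = 1/(y + (-2 + g)) = 1/(-2 + g + y))
182*u(-2, -5*(-4) + 3) = 182/(-2 - 2 + (-5*(-4) + 3)) = 182/(-2 - 2 + (20 + 3)) = 182/(-2 - 2 + 23) = 182/19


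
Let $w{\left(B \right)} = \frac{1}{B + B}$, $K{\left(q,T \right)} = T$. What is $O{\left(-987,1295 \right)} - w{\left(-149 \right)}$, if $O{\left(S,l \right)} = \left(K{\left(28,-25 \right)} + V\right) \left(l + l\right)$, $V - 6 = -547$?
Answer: $- \frac{436850119}{298} \approx -1.4659 \cdot 10^{6}$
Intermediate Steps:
$V = -541$ ($V = 6 - 547 = -541$)
$w{\left(B \right)} = \frac{1}{2 B}$
$O{\left(S,l \right)} = - 1132 l$ ($O{\left(S,l \right)} = \left(-25 - 541\right) \left(l + l\right) = - 566 \cdot 2 l = - 1132 l$)
$O{\left(-987,1295 \right)} - w{\left(-149 \right)} = \left(-1132\right) 1295 - \frac{1}{2 \left(-149\right)} = -1465940 - \frac{1}{2} \left(- \frac{1}{149}\right) = -1465940 - - \frac{1}{298} = -1465940 + \frac{1}{298} = - \frac{436850119}{298}$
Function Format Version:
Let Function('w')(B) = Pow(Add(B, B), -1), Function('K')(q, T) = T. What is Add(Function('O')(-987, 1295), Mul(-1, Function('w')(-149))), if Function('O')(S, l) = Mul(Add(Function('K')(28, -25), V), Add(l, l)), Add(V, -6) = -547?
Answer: Rational(-436850119, 298) ≈ -1.4659e+6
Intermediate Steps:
V = -541 (V = Add(6, -547) = -541)
Function('w')(B) = Mul(Rational(1, 2), Pow(B, -1)) (Function('w')(B) = Pow(Mul(2, B), -1) = Mul(Rational(1, 2), Pow(B, -1)))
Function('O')(S, l) = Mul(-1132, l) (Function('O')(S, l) = Mul(Add(-25, -541), Add(l, l)) = Mul(-566, Mul(2, l)) = Mul(-1132, l))
Add(Function('O')(-987, 1295), Mul(-1, Function('w')(-149))) = Add(Mul(-1132, 1295), Mul(-1, Mul(Rational(1, 2), Pow(-149, -1)))) = Add(-1465940, Mul(-1, Mul(Rational(1, 2), Rational(-1, 149)))) = Add(-1465940, Mul(-1, Rational(-1, 298))) = Add(-1465940, Rational(1, 298)) = Rational(-436850119, 298)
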